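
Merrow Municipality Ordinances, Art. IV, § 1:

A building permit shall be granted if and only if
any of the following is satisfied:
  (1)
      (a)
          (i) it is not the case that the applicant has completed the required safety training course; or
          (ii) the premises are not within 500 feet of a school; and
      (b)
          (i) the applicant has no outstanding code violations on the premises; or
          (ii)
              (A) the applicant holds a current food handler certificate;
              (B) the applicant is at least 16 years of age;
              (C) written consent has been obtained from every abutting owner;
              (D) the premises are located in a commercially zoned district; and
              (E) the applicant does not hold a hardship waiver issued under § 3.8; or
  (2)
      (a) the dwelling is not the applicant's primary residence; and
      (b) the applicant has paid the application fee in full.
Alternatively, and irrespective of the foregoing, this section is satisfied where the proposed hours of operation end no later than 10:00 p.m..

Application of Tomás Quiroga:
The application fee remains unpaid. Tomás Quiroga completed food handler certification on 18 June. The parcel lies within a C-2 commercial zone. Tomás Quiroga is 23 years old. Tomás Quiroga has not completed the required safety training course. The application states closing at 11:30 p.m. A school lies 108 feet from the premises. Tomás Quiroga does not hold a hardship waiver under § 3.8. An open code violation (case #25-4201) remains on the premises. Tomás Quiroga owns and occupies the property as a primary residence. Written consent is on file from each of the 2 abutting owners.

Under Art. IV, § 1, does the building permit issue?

(i) not (safety training) — met.
(ii) ≥500 ft from school — fails.
(a) = T OR F = true.
(i) no code violations — not satisfied.
(A) food handler cert. — met.
(B) age ≥ 16 — holds.
(C) all abutters consent — met.
(D) commercially zoned — satisfied.
(E) not (hardship waiver) — satisfied.
(ii): T AND T AND T AND T AND T → true.
(b): F OR T → true.
(1) = T AND T = true.
(a) not (primary residence) — not satisfied.
(b) fee paid — fails.
(2): F AND F → false.
Overall = T OR F = true.
Exception (closes by 10 p.m.) — not satisfied.
Result: main true OR exception false → true.

Yes — granted.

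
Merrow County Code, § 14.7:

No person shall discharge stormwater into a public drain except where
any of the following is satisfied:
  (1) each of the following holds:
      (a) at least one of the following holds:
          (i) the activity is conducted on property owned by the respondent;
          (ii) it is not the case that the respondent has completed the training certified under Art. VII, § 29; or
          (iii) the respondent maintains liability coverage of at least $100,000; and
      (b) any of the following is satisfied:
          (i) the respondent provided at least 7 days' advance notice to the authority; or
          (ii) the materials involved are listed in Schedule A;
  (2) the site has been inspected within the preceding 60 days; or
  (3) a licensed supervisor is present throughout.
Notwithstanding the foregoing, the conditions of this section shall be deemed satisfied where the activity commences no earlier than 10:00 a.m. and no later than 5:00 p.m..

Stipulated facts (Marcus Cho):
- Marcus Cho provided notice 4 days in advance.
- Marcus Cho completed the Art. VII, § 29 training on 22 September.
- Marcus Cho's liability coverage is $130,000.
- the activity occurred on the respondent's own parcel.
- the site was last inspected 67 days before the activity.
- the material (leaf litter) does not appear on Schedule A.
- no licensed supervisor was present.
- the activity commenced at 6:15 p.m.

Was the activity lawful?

(i) own property — satisfied.
(ii) not (training certified) — not met.
(iii) coverage ≥ $100,000 — holds.
So (a) is satisfied (T OR F OR T).
(i) ≥7 days' notice — not satisfied.
(ii) Schedule A material — not met.
(b) = F OR F = false.
(1): T AND F → false.
(2) site inspected — fails.
(3) supervisor present — fails.
Overall: F OR F OR F → false.
Exception (start within hours) — not satisfied.
Result: main false OR exception false → false.

No — unlawful.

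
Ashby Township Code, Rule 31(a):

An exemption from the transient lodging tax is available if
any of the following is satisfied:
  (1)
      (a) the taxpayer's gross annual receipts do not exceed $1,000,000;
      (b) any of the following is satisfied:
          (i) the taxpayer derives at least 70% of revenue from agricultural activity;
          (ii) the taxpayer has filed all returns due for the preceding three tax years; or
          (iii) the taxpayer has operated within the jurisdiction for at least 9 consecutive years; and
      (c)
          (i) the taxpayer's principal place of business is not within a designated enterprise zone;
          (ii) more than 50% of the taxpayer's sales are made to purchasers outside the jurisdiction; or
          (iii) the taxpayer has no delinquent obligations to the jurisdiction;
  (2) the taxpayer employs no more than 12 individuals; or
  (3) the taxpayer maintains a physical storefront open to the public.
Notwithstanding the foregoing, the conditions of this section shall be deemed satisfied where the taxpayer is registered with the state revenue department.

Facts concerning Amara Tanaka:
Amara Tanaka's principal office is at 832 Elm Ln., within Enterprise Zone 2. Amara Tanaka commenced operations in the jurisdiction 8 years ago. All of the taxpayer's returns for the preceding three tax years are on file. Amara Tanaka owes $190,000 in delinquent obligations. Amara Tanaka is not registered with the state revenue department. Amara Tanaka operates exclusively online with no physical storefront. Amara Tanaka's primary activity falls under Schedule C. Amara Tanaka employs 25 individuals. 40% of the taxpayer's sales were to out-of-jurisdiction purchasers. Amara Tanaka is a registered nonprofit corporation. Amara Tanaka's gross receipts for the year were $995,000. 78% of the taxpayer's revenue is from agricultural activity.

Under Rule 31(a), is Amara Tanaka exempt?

No — not exempt.

(a) receipts ≤ $1,000,000 — met.
(i) ≥70% agricultural — met.
(ii) returns current — holds.
(iii) ≥ 9 yrs in jurisdiction — not satisfied.
So (b) is satisfied (T OR T OR F).
(i) not (in enterprise zone) — not met.
(ii) >50% out-of-jur. sales — fails.
(iii) no delinquency — fails.
So (c) is not satisfied (F OR F OR F).
(1): T AND T AND F → false.
(2) ≤ 12 employees — not met.
(3) has storefront — fails.
Overall = F OR F OR F = false.
Exception (state-registered) — not satisfied.
Result: main false OR exception false → false.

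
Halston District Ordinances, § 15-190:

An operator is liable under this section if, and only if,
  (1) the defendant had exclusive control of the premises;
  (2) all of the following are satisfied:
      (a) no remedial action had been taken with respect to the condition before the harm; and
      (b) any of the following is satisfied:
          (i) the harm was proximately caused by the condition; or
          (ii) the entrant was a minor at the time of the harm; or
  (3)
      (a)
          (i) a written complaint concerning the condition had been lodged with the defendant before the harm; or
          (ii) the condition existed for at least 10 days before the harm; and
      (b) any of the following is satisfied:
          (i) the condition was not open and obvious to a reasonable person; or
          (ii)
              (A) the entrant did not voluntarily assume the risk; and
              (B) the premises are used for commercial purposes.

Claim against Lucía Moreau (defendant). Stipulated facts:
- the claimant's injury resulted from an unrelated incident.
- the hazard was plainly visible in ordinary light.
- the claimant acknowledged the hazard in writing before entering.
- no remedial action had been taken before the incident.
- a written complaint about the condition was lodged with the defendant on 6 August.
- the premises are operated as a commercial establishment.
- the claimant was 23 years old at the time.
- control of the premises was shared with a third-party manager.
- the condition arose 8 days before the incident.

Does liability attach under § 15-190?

No — not liable.

(1) exclusive control — not satisfied.
(a) no remedial action — holds.
(i) proximate cause — not met.
(ii) entrant a minor — fails.
(b): F OR F → false.
(2) = T AND F = false.
(i) complaint lodged — met.
(ii) condition ≥10 days old — not met.
(a): T OR F → true.
(i) not open/obvious — not met.
(A) no assumed risk — not met.
(B) commercial use — holds.
(ii): F AND T → false.
So (b) is not satisfied (F OR F).
(3): T AND F → false.
So Overall is not satisfied (F OR F OR F).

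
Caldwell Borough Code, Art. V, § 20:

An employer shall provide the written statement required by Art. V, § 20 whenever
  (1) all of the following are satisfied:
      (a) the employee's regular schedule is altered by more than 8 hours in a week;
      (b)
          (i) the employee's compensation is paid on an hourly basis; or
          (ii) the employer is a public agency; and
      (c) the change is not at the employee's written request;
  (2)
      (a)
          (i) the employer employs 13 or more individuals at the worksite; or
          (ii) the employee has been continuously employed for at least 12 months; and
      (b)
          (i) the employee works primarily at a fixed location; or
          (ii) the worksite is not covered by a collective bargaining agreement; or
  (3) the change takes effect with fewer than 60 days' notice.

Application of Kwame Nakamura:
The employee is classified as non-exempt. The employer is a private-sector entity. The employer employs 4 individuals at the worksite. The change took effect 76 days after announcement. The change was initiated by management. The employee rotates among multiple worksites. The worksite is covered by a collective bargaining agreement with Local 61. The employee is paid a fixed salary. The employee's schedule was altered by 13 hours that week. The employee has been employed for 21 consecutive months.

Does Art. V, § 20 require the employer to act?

(a) schedule shift > 8h — met.
(i) hourly-paid — not met.
(ii) public agency — not met.
(b): F OR F → false.
(c) not employee-requested — met.
(1): T AND F AND T → false.
(i) ≥ 13 at site — fails.
(ii) tenure ≥ 12 mo. — met.
(a): F OR T → true.
(i) fixed location — fails.
(ii) no CBA — fails.
So (b) is not satisfied (F OR F).
(2): T AND F → false.
(3) < 60 days' notice — not met.
Overall = F OR F OR F = false.

No — not required.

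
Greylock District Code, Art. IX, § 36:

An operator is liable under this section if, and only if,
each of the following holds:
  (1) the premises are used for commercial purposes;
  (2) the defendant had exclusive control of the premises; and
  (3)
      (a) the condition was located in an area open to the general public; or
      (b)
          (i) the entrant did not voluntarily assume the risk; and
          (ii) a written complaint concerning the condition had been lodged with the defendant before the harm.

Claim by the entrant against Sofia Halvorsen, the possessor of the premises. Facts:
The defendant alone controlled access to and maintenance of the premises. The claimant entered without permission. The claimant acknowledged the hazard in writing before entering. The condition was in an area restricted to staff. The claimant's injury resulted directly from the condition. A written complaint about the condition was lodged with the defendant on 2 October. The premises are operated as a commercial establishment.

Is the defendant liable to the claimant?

No — not liable.

(1) commercial use — holds.
(2) exclusive control — met.
(a) public area — fails.
(i) no assumed risk — not satisfied.
(ii) complaint lodged — holds.
So (b) is not satisfied (F AND T).
(3) = F OR F = false.
Overall = T AND T AND F = false.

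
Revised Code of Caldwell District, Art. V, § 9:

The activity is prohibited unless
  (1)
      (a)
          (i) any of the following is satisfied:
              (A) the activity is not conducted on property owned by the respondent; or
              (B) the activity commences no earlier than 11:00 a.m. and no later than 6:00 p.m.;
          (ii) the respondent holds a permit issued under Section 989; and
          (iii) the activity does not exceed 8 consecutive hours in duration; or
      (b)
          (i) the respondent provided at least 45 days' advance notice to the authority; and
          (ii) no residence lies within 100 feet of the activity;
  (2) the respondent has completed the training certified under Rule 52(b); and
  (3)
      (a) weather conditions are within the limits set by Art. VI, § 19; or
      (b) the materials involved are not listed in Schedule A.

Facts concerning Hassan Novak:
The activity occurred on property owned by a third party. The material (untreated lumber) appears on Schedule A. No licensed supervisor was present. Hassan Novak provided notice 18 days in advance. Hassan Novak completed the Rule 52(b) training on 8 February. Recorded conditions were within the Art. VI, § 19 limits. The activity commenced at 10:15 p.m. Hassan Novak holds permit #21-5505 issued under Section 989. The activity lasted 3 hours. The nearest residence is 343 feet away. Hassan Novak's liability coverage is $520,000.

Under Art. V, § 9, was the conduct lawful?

(A) not (own property) — met.
(B) start within hours — not met.
(i): T OR F → true.
(ii) holds permit — met.
(iii) ≤ 8 hrs duration — holds.
(a): T AND T AND T → true.
(i) ≥45 days' notice — not met.
(ii) no residence in 100 ft — satisfied.
(b) = F AND T = false.
(1): T OR F → true.
(2) training certified — satisfied.
(a) weather ok — satisfied.
(b) not (Schedule A material) — not met.
So (3) is satisfied (T OR F).
So Overall is satisfied (T AND T AND T).

Yes — lawful.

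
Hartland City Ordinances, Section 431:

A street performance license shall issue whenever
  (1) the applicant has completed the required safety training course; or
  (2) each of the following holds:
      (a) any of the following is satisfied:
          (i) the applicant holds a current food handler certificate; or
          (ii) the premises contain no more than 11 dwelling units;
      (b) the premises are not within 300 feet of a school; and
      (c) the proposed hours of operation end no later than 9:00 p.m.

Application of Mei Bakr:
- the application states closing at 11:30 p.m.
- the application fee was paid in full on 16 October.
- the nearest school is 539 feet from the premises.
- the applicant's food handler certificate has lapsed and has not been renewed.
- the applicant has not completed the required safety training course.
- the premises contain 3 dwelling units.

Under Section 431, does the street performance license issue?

(1) safety training — not satisfied.
(i) food handler cert. — not met.
(ii) ≤ 11 units — met.
(a): F OR T → true.
(b) ≥300 ft from school — satisfied.
(c) closes by 9 p.m. — not met.
(2): T AND T AND F → false.
So Overall is not satisfied (F OR F).

No — denied.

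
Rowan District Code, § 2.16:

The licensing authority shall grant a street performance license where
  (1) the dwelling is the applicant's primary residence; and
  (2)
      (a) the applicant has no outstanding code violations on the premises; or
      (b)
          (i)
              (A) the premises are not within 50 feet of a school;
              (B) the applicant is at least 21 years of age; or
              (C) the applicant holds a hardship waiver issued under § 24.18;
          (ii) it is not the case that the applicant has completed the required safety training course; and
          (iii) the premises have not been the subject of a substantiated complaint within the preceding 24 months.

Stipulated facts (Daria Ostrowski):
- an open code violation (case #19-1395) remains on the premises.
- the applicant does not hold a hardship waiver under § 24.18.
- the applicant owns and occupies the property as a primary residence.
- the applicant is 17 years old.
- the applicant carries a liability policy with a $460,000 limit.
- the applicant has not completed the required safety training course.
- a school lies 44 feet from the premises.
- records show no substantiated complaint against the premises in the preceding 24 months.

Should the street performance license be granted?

(1) primary residence — holds.
(a) no code violations — not satisfied.
(A) ≥50 ft from school — not met.
(B) age ≥ 21 — not satisfied.
(C) hardship waiver — not satisfied.
(i): F OR F OR F → false.
(ii) not (safety training) — holds.
(iii) no complaint in 24 mo. — met.
So (b) is not satisfied (F AND T AND T).
(2): F OR F → false.
Overall = T AND F = false.

No — denied.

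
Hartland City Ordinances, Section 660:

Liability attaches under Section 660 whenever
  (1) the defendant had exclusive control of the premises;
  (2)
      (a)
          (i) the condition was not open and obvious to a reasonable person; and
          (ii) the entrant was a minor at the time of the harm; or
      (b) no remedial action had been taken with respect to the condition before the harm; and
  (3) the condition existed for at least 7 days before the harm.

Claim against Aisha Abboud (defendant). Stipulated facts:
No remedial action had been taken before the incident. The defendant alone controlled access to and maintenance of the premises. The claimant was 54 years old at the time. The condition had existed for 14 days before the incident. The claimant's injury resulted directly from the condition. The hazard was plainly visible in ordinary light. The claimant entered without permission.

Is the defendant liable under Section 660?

(1) exclusive control — holds.
(i) not open/obvious — not met.
(ii) entrant a minor — not met.
(a) = F AND F = false.
(b) no remedial action — satisfied.
(2) = F OR T = true.
(3) condition ≥7 days old — satisfied.
Overall: T AND T AND T → true.

Yes — liable.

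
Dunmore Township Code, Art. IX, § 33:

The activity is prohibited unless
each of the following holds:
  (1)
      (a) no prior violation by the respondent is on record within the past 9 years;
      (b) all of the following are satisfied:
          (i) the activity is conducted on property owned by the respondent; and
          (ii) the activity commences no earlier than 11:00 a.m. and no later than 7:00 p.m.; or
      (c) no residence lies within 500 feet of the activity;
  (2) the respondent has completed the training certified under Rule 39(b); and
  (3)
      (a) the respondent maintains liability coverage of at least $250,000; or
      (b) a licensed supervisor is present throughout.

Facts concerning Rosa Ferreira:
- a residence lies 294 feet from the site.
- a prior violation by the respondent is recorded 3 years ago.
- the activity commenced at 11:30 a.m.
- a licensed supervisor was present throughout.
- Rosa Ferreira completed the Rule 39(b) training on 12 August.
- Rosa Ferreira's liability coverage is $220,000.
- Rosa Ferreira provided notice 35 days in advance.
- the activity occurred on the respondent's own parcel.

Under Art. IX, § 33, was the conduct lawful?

(a) no prior violation — fails.
(i) own property — holds.
(ii) start within hours — satisfied.
(b) = T AND T = true.
(c) no residence in 500 ft — not satisfied.
(1): F OR T OR F → true.
(2) training certified — holds.
(a) coverage ≥ $250,000 — not satisfied.
(b) supervisor present — met.
(3): F OR T → true.
So Overall is satisfied (T AND T AND T).

Yes — lawful.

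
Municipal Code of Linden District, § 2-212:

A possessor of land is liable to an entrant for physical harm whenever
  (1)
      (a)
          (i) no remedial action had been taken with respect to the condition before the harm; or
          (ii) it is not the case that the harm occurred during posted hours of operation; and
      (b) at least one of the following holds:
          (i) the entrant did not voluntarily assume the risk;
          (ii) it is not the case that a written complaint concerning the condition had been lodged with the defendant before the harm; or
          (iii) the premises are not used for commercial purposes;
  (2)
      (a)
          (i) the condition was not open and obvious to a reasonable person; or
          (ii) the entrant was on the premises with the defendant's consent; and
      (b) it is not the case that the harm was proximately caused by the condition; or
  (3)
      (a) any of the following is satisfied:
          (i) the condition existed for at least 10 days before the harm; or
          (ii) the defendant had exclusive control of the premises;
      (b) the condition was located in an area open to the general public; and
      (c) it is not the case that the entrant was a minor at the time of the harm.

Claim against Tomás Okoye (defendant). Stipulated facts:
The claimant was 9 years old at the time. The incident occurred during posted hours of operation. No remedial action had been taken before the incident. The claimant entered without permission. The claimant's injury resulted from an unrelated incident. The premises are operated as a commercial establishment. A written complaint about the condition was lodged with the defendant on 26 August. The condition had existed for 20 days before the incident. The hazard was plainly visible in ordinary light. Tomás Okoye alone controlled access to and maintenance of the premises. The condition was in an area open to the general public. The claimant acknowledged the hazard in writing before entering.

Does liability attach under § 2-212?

(i) no remedial action — satisfied.
(ii) not (during posted hours) — fails.
(a): T OR F → true.
(i) no assumed risk — not met.
(ii) not (complaint lodged) — not met.
(iii) not (commercial use) — fails.
(b) = F OR F OR F = false.
(1) = T AND F = false.
(i) not open/obvious — not met.
(ii) consent to enter — not satisfied.
So (a) is not satisfied (F OR F).
(b) not (proximate cause) — satisfied.
(2) = F AND T = false.
(i) condition ≥10 days old — met.
(ii) exclusive control — met.
So (a) is satisfied (T OR T).
(b) public area — met.
(c) not (entrant a minor) — not met.
So (3) is not satisfied (T AND T AND F).
Overall = F OR F OR F = false.

No — not liable.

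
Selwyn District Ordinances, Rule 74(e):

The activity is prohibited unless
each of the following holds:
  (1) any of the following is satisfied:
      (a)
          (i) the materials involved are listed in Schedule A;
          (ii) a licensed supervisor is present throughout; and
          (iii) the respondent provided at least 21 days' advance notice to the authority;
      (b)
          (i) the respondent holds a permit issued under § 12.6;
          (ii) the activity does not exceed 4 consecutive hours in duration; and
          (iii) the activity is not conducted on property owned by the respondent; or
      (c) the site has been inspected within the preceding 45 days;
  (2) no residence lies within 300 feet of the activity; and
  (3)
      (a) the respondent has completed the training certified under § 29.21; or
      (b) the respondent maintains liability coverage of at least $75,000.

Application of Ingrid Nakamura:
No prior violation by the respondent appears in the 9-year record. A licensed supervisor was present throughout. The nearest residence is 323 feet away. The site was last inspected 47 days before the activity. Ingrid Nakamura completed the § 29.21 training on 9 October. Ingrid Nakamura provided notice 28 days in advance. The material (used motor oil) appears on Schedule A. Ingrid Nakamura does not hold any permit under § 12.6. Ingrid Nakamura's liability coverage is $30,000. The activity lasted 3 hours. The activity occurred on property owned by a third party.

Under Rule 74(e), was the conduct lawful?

(i) Schedule A material — satisfied.
(ii) supervisor present — holds.
(iii) ≥21 days' notice — holds.
So (a) is satisfied (T AND T AND T).
(i) holds permit — fails.
(ii) ≤ 4 hrs duration — met.
(iii) not (own property) — holds.
(b): F AND T AND T → false.
(c) site inspected — not satisfied.
(1) = T OR F OR F = true.
(2) no residence in 300 ft — satisfied.
(a) training certified — satisfied.
(b) coverage ≥ $75,000 — fails.
(3) = T OR F = true.
So Overall is satisfied (T AND T AND T).

Yes — lawful.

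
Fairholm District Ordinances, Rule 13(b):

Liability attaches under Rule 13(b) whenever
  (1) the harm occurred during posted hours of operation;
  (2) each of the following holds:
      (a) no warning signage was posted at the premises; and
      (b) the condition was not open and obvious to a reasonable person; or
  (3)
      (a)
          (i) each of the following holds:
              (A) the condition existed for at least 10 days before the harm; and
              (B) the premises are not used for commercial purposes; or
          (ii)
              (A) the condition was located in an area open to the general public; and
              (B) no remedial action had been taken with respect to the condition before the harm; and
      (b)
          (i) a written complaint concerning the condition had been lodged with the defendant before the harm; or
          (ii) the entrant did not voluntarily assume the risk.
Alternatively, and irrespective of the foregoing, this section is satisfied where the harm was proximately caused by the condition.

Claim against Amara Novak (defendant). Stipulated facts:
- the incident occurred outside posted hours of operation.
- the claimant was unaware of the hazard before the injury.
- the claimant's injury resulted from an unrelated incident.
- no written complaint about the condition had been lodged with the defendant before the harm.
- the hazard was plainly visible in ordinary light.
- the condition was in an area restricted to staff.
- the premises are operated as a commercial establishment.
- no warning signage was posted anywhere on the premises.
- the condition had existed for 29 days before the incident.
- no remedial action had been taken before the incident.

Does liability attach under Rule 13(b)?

(1) during posted hours — not met.
(a) no signage posted — holds.
(b) not open/obvious — not satisfied.
(2) = T AND F = false.
(A) condition ≥10 days old — holds.
(B) not (commercial use) — fails.
(i) = T AND F = false.
(A) public area — not met.
(B) no remedial action — met.
(ii): F AND T → false.
(a): F OR F → false.
(i) complaint lodged — fails.
(ii) no assumed risk — holds.
(b): F OR T → true.
(3) = F AND T = false.
Overall = F OR F OR F = false.
Exception (proximate cause) — not satisfied.
Result: main false OR exception false → false.

No — not liable.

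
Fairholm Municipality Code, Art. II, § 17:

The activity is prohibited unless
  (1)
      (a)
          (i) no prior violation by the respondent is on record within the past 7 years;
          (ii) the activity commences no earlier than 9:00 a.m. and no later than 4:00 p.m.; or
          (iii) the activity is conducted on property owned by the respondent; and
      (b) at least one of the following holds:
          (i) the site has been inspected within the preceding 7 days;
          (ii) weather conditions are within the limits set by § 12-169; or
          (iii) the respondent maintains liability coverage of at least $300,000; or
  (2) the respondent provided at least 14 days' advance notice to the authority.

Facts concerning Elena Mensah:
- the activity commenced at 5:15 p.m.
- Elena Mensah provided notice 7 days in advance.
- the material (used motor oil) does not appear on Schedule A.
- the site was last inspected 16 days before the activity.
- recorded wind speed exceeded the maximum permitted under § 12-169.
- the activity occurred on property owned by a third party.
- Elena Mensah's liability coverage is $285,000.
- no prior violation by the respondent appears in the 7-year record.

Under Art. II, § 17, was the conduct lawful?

(i) no prior violation — holds.
(ii) start within hours — fails.
(iii) own property — not satisfied.
(a) = T OR F OR F = true.
(i) site inspected — not satisfied.
(ii) weather ok — not met.
(iii) coverage ≥ $300,000 — not satisfied.
(b) = F OR F OR F = false.
(1): T AND F → false.
(2) ≥14 days' notice — not satisfied.
So Overall is not satisfied (F OR F).

No — unlawful.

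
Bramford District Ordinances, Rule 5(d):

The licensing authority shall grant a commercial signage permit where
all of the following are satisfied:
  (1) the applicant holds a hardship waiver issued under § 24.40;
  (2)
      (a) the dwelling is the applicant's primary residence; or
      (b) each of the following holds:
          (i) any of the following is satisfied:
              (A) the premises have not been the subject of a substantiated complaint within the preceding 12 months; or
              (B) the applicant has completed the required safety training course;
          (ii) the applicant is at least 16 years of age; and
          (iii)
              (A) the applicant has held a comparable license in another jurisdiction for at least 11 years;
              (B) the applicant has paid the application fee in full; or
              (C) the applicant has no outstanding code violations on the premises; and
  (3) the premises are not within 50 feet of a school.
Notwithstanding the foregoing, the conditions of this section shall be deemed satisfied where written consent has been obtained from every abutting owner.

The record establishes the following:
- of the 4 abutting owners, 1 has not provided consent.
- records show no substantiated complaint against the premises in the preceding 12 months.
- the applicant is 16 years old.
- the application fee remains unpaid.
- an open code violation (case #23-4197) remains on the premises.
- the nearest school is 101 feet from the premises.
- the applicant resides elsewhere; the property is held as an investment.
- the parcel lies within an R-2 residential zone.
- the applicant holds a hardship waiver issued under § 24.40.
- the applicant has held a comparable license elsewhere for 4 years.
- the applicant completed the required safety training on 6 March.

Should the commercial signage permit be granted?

(1) hardship waiver — holds.
(a) primary residence — not met.
(A) no complaint in 12 mo. — satisfied.
(B) safety training — met.
(i) = T OR T = true.
(ii) age ≥ 16 — holds.
(A) prior license ≥ 11 yr — fails.
(B) fee paid — fails.
(C) no code violations — not satisfied.
So (iii) is not satisfied (F OR F OR F).
(b): T AND T AND F → false.
So (2) is not satisfied (F OR F).
(3) ≥50 ft from school — satisfied.
Overall: T AND F AND T → false.
Exception (all abutters consent) — not satisfied.
Result: main false OR exception false → false.

No — denied.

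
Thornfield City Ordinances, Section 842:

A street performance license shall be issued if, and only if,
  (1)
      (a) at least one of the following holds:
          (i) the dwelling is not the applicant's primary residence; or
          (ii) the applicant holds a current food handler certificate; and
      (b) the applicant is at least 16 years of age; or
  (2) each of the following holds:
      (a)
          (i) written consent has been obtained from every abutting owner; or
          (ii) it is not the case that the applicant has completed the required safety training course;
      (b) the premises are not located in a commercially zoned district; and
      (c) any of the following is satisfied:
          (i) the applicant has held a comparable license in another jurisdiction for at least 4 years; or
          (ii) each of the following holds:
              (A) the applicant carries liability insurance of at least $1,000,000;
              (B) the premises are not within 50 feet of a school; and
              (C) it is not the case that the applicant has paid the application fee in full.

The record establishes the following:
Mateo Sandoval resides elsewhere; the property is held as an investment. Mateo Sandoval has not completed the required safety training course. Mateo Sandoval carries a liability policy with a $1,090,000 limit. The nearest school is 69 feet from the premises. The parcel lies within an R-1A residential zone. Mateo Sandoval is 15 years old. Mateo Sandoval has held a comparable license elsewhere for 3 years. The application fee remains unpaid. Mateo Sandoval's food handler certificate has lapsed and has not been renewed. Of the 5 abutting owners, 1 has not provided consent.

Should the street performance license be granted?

Yes — granted.

(i) not (primary residence) — holds.
(ii) food handler cert. — not satisfied.
So (a) is satisfied (T OR F).
(b) age ≥ 16 — not met.
So (1) is not satisfied (T AND F).
(i) all abutters consent — fails.
(ii) not (safety training) — satisfied.
(a) = F OR T = true.
(b) not (commercially zoned) — met.
(i) prior license ≥ 4 yr — not met.
(A) insurance ≥ $1,000,000 — holds.
(B) ≥50 ft from school — satisfied.
(C) not (fee paid) — met.
(ii): T AND T AND T → true.
So (c) is satisfied (F OR T).
(2): T AND T AND T → true.
Overall: F OR T → true.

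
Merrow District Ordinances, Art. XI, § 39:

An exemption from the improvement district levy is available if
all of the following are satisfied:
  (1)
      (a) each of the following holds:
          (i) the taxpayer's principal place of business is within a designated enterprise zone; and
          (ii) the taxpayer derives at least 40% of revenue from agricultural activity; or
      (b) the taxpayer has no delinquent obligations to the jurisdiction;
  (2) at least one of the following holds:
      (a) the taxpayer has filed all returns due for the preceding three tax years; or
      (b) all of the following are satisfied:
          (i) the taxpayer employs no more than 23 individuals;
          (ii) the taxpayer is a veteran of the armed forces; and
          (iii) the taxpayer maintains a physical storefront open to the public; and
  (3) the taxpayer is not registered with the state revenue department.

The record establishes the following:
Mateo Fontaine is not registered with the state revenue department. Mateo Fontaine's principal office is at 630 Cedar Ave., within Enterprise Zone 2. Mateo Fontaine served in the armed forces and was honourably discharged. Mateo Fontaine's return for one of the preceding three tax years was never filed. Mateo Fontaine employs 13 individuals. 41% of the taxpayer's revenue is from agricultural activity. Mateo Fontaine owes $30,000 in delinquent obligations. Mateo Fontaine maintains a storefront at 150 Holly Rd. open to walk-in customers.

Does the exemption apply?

Yes — exempt.

(i) in enterprise zone — holds.
(ii) ≥40% agricultural — satisfied.
So (a) is satisfied (T AND T).
(b) no delinquency — not satisfied.
(1): T OR F → true.
(a) returns current — not satisfied.
(i) ≤ 23 employees — holds.
(ii) veteran — holds.
(iii) has storefront — met.
(b) = T AND T AND T = true.
So (2) is satisfied (F OR T).
(3) not (state-registered) — met.
So Overall is satisfied (T AND T AND T).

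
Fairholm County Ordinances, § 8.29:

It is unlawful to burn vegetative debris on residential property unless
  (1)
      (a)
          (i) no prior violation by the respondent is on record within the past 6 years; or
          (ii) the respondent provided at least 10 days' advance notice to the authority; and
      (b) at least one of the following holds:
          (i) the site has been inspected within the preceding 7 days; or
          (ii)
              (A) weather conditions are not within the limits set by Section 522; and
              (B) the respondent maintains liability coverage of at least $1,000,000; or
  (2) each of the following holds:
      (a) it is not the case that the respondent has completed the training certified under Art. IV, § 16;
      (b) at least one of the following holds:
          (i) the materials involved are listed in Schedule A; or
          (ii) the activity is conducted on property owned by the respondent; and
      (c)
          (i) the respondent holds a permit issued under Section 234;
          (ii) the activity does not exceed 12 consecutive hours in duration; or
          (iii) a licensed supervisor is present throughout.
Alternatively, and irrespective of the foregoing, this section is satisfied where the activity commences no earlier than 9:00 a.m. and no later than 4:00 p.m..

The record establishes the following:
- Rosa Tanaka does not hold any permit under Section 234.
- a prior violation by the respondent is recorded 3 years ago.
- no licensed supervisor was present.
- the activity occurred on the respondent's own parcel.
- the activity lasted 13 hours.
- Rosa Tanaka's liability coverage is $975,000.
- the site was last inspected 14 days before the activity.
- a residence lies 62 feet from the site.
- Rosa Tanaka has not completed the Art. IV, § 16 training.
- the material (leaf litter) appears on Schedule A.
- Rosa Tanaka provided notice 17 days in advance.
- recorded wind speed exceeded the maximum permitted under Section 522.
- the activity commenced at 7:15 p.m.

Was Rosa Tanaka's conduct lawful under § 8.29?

(i) no prior violation — not satisfied.
(ii) ≥10 days' notice — holds.
(a) = F OR T = true.
(i) site inspected — not satisfied.
(A) not (weather ok) — met.
(B) coverage ≥ $1,000,000 — fails.
(ii) = T AND F = false.
(b): F OR F → false.
(1): T AND F → false.
(a) not (training certified) — met.
(i) Schedule A material — satisfied.
(ii) own property — satisfied.
(b) = T OR T = true.
(i) holds permit — fails.
(ii) ≤ 12 hrs duration — not met.
(iii) supervisor present — not met.
So (c) is not satisfied (F OR F OR F).
(2): T AND T AND F → false.
Overall: F OR F → false.
Exception (start within hours) — not satisfied.
Result: main false OR exception false → false.

No — unlawful.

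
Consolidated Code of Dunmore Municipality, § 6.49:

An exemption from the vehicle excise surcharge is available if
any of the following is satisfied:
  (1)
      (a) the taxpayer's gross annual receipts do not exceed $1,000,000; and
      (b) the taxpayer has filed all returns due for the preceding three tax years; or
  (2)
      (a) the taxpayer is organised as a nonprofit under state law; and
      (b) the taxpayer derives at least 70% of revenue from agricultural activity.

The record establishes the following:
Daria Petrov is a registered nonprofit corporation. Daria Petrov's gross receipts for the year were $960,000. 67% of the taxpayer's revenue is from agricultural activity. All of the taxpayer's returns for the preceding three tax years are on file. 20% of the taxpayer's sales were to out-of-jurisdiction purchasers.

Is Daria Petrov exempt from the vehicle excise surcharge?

Yes — exempt.

(a) receipts ≤ $1,000,000 — holds.
(b) returns current — holds.
So (1) is satisfied (T AND T).
(a) nonprofit — holds.
(b) ≥70% agricultural — fails.
(2) = T AND F = false.
Overall = T OR F = true.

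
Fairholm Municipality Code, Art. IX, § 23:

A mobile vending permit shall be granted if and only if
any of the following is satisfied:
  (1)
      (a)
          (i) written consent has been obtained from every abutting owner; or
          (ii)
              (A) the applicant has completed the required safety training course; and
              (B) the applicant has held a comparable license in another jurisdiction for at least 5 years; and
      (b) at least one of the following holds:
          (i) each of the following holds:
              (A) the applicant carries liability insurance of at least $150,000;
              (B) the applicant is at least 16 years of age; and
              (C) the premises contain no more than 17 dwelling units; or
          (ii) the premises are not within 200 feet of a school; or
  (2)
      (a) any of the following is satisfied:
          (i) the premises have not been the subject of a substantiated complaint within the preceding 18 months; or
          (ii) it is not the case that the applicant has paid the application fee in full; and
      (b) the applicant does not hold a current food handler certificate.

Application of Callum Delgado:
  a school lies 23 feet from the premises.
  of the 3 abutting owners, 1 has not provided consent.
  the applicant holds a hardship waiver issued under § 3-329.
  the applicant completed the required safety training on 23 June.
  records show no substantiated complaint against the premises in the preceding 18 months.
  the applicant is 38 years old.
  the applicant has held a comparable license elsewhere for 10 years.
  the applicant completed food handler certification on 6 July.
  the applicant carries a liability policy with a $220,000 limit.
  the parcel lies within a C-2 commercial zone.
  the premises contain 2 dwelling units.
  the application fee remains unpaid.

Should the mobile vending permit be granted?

Yes — granted.

(i) all abutters consent — not met.
(A) safety training — met.
(B) prior license ≥ 5 yr — satisfied.
So (ii) is satisfied (T AND T).
(a) = F OR T = true.
(A) insurance ≥ $150,000 — satisfied.
(B) age ≥ 16 — met.
(C) ≤ 17 units — holds.
(i) = T AND T AND T = true.
(ii) ≥200 ft from school — not satisfied.
(b) = T OR F = true.
So (1) is satisfied (T AND T).
(i) no complaint in 18 mo. — satisfied.
(ii) not (fee paid) — met.
(a) = T OR T = true.
(b) not (food handler cert.) — not met.
So (2) is not satisfied (T AND F).
Overall = T OR F = true.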